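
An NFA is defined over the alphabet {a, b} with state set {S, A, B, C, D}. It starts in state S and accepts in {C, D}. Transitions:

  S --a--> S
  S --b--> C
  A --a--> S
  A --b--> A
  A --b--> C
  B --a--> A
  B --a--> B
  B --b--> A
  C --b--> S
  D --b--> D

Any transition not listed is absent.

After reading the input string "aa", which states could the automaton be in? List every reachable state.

{S}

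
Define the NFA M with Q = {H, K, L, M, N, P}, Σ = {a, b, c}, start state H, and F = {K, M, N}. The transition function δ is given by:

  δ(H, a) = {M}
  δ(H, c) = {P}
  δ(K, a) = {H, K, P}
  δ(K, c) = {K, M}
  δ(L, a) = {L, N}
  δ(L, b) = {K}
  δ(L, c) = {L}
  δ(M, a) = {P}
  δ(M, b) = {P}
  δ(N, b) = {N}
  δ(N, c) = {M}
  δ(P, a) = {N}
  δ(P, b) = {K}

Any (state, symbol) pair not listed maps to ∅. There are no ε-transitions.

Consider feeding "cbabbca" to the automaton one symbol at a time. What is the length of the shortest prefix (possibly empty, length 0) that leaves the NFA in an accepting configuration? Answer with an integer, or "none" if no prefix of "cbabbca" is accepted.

Start in {H}.
Read 'c': {H} → {P}.
Read 'b': {P} → {K}.
None of the earlier sets intersect F, but {K} does.

2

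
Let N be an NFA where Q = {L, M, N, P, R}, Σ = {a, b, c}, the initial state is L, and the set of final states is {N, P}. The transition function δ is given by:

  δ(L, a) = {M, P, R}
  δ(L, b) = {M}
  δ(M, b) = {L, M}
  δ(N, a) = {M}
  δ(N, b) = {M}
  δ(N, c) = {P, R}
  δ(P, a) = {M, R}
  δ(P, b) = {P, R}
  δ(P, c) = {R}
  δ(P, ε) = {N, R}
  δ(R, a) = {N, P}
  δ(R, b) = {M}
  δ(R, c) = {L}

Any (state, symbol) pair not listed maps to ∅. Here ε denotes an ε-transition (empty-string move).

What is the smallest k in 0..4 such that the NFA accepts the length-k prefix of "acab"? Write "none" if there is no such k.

1

Start in {L}.
Read 'a': {L} → {M, N, P, R}.
None of the earlier sets intersect F, but {M, N, P, R} does.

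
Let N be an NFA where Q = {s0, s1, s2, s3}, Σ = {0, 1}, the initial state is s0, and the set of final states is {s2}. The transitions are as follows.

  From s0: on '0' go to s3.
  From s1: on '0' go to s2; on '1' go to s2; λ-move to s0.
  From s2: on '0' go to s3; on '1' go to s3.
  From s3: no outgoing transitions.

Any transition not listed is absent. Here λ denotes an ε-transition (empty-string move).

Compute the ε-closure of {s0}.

Begin with {s0}.
No ε-moves leave this set, so the closure equals the set itself.

{s0}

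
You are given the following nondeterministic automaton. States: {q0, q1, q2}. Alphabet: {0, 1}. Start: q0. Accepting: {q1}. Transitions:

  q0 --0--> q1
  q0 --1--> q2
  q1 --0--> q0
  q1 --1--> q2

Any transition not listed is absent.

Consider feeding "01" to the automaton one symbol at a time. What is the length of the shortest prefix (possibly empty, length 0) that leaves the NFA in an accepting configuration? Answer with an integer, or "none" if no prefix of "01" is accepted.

Start in {q0}.
Read '0': {q0} → {q1}.
None of the earlier sets intersect F, but {q1} does.

1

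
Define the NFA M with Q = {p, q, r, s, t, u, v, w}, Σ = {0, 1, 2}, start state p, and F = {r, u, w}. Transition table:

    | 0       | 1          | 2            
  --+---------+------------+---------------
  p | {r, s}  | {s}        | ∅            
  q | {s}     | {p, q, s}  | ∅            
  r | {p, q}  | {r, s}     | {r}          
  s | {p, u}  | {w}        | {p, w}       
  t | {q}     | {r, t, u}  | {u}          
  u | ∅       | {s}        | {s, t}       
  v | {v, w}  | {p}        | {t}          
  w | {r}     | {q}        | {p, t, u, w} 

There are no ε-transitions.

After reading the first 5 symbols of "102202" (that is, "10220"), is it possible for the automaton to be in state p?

Start in {p}.
Read '1': {p} → {s}.
Read '0': {s} → {p, u}.
Read '2': {p, u} → {s, t}.
Read '2': {s, t} → {p, u, w}.
Read '0': {p, u, w} → {r, s}.
State p is not in {r, s}.

No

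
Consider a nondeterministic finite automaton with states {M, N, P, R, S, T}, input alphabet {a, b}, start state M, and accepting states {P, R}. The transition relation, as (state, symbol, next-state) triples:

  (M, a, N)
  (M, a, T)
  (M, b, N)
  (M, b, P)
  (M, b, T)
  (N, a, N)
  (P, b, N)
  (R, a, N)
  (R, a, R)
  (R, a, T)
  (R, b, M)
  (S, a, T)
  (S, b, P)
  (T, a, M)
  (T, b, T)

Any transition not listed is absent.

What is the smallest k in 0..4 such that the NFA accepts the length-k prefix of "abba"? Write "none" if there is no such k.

Start in {M}.
Read 'a': {M} → {N, T}.
Read 'b': {N, T} → {T}.
Read 'b': {T} → {T}.
Read 'a': {T} → {M}.
No reachable set along the way intersects F.

none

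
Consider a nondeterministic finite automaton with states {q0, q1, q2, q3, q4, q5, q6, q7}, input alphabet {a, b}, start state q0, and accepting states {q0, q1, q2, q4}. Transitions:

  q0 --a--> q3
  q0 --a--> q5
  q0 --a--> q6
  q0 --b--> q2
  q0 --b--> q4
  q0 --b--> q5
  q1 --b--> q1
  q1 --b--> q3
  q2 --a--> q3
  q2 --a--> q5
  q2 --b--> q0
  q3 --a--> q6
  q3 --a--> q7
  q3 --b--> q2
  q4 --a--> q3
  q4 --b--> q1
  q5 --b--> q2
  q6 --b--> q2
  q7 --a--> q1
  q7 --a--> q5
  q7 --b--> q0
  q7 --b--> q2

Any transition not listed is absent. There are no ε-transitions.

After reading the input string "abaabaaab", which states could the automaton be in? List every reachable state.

Start in {q0}.
Read 'a': q0→{q3, q5, q6}; now {q3, q5, q6}.
Read 'b': q3→{q2}, q5→{q2}, q6→{q2}; now {q2}.
Read 'a': q2→{q3, q5}; now {q3, q5}.
Read 'a': q3→{q6, q7}, q5→∅; now {q6, q7}.
Read 'b': q6→{q2}, q7→{q0, q2}; now {q0, q2}.
Read 'a': q0→{q3, q5, q6}, q2→{q3, q5}; now {q3, q5, q6}.
Read 'a': q3→{q6, q7}, q5→∅, q6→∅; now {q6, q7}.
Read 'a': q6→∅, q7→{q1, q5}; now {q1, q5}.
Read 'b': q1→{q1, q3}, q5→{q2}; now {q1, q2, q3}.

{q1, q2, q3}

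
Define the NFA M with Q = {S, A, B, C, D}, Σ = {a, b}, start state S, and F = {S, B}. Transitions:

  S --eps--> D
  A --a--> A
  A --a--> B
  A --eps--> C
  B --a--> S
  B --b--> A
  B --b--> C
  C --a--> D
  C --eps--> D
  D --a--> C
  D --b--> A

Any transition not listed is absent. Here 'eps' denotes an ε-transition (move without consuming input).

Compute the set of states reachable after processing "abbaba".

{A, B, C, D}

Start: ε-closure({S}) = {S, D}.
Read 'a': S→∅, D→{C}; union {C}; ε-closure = {C, D}.
Read 'b': C→∅, D→{A}; union {A}; ε-closure = {A, C, D}.
Read 'b': A→∅, C→∅, D→{A}; union {A}; ε-closure = {A, C, D}.
Read 'a': A→{A, B}, C→{D}, D→{C}; now {A, B, C, D}.
Read 'b': A→∅, B→{A, C}, C→∅, D→{A}; union {A, C}; ε-closure = {A, C, D}.
Read 'a': A→{A, B}, C→{D}, D→{C}; now {A, B, C, D}.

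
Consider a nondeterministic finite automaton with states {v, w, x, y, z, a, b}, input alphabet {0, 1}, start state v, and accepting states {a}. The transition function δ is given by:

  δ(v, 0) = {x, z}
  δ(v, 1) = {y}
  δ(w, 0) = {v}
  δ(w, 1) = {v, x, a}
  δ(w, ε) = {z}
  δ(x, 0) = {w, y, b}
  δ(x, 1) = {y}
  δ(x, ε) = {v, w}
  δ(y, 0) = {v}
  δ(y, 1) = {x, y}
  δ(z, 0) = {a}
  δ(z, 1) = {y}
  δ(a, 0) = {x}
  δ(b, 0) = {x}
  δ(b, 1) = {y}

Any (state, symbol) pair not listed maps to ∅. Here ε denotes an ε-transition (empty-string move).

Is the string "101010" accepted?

No

Start in {v}.
Read '1': {v} → {y}.
Read '0': {y} → {v}.
Read '1': {v} → {y}.
Read '0': {y} → {v}.
Read '1': {v} → {y}.
Read '0': {y} → {v}.
The final set {v} contains no accepting state.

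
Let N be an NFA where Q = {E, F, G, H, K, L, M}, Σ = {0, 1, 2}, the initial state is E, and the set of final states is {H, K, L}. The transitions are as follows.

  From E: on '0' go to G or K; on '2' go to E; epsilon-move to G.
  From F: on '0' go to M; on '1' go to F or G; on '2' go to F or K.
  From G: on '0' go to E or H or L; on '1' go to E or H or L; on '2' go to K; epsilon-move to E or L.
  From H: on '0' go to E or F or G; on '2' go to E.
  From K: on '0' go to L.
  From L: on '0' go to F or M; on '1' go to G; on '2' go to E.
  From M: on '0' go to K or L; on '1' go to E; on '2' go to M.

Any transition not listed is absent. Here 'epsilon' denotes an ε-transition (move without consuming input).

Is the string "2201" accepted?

Start: ε-closure({E}) = {E, G, L}.
Read '2': E→{E}, G→{K}, L→{E}; union {E, K}; ε-closure = {E, G, K, L}.
Read '2': E→{E}, G→{K}, K→∅, L→{E}; union {E, K}; ε-closure = {E, G, K, L}.
Read '0': E→{G, K}, G→{E, H, L}, K→{L}, L→{F, M}; now {E, F, G, H, K, L, M}.
Read '1': E→∅, F→{F, G}, G→{E, H, L}, H→∅, K→∅, L→{G}, M→{E}; now {E, F, G, H, L}.
The final set {E, F, G, H, L} contains the accepting states H, L.

Yes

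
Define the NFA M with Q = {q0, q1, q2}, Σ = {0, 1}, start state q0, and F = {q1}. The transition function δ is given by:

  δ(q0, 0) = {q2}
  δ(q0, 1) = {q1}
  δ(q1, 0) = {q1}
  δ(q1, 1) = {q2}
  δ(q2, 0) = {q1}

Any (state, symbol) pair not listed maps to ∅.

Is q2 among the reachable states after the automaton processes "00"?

No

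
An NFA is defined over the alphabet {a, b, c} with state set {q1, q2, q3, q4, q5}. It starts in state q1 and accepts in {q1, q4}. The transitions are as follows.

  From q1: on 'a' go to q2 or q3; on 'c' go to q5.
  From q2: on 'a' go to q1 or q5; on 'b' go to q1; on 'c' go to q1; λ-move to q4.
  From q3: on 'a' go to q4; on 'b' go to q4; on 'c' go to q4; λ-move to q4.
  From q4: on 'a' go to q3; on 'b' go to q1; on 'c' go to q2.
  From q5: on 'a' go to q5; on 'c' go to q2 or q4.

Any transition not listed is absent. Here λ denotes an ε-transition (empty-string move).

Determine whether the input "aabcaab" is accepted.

Yes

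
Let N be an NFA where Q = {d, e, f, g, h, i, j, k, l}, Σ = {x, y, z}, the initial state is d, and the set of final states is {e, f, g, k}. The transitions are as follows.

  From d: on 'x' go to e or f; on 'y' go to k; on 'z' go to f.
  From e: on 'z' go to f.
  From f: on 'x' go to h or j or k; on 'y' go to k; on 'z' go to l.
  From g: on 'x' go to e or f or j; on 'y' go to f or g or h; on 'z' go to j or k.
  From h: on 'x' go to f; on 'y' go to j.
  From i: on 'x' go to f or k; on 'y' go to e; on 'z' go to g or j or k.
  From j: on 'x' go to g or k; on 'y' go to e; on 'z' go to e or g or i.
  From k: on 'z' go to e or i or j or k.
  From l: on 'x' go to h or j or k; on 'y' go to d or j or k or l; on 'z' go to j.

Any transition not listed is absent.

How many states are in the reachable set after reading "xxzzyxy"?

3

Start in {d}.
Read 'x': {d} → {e, f}.
Read 'x': {e, f} → {h, j, k}.
Read 'z': {h, j, k} → {e, g, i, j, k}.
Read 'z': {e, g, i, j, k} → {e, f, g, i, j, k}.
Read 'y': {e, f, g, i, j, k} → {e, f, g, h, k}.
Read 'x': {e, f, g, h, k} → {e, f, h, j, k}.
Read 'y': {e, f, h, j, k} → {e, j, k}.
That set has 3 states.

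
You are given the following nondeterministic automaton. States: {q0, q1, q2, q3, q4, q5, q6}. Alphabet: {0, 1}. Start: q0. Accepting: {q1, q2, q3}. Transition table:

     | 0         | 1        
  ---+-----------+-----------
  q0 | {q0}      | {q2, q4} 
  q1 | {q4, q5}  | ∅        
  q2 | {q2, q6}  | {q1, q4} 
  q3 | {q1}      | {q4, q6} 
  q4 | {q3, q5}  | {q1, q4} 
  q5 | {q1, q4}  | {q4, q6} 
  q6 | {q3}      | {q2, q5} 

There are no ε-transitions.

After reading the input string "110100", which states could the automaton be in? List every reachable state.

{q1, q3, q4, q5}

Start in {q0}.
Read '1': {q0} → {q2, q4}.
Read '1': {q2, q4} → {q1, q4}.
Read '0': {q1, q4} → {q3, q4, q5}.
Read '1': {q3, q4, q5} → {q1, q4, q6}.
Read '0': {q1, q4, q6} → {q3, q4, q5}.
Read '0': {q3, q4, q5} → {q1, q3, q4, q5}.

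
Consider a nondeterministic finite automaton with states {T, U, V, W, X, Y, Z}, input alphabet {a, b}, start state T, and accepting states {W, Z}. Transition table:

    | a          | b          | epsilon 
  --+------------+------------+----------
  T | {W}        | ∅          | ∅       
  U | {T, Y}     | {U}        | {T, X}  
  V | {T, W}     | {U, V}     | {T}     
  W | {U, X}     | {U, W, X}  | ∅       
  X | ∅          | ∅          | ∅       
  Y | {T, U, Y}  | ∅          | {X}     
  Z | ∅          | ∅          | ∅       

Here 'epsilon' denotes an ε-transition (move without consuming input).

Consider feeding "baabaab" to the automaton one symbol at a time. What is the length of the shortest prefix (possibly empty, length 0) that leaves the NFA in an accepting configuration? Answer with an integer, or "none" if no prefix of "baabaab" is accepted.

Start in {T}.
Read 'b': T→∅; now ∅.
The set is empty and remains empty for the remaining 6 symbols.
No reachable set along the way intersects F.

none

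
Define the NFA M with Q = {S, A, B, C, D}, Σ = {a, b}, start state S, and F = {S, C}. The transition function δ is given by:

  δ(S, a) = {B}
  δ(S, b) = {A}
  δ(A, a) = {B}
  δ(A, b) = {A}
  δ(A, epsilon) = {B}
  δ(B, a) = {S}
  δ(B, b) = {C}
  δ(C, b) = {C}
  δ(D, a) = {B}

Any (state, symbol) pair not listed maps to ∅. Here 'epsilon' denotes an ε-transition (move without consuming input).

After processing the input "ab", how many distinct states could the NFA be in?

1

Start in {S}.
Read 'a': S→{B}; now {B}.
Read 'b': B→{C}; now {C}.
That set has 1 state.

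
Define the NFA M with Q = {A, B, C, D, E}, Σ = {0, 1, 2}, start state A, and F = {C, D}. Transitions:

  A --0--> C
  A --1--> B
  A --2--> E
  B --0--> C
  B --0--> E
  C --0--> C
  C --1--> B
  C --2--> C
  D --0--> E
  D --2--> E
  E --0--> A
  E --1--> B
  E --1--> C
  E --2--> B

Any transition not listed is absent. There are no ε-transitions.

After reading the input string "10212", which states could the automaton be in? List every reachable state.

∅

Start in {A}.
Read '1': A→{B}; now {B}.
Read '0': B→{C, E}; now {C, E}.
Read '2': C→{C}, E→{B}; now {B, C}.
Read '1': B→∅, C→{B}; now {B}.
Read '2': B→∅; now ∅.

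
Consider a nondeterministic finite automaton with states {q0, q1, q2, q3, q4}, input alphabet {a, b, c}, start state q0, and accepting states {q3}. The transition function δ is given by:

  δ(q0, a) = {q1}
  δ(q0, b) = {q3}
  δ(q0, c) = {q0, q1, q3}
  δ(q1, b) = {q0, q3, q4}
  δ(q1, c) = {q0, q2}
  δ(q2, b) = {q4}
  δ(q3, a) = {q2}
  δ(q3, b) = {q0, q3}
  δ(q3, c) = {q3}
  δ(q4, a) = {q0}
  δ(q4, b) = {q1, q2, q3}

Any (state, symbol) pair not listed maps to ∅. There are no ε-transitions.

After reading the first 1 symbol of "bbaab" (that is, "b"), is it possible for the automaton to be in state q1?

No

Start in {q0}.
Read 'b': q0→{q3}; now {q3}.
State q1 is not in {q3}.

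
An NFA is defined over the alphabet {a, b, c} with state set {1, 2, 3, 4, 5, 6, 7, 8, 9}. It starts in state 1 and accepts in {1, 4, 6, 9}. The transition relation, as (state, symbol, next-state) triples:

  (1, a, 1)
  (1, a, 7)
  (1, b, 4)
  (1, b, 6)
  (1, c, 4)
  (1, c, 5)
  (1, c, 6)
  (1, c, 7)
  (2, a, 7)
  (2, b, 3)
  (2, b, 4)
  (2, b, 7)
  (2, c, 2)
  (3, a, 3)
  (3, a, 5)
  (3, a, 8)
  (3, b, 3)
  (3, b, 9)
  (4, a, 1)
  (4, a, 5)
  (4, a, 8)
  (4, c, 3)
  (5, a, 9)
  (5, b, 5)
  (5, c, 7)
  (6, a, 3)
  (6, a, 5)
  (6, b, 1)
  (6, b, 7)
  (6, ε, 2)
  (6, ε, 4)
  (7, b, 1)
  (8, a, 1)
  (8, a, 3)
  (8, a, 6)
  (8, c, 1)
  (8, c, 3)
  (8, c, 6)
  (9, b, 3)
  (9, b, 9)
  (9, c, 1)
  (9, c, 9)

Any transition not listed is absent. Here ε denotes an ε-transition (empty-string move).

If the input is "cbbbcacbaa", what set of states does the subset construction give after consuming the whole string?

Start in {1}.
Read 'c': {1} → {2, 4, 5, 6, 7}.
Read 'b': {2, 4, 5, 6, 7} → {1, 3, 4, 5, 7}.
Read 'b': {1, 3, 4, 5, 7} → {1, 2, 3, 4, 5, 6, 9}.
Read 'b': {1, 2, 3, 4, 5, 6, 9} → {1, 2, 3, 4, 5, 6, 7, 9}.
Read 'c': {1, 2, 3, 4, 5, 6, 7, 9} → {1, 2, 3, 4, 5, 6, 7, 9}.
Read 'a': {1, 2, 3, 4, 5, 6, 7, 9} → {1, 3, 5, 7, 8, 9}.
Read 'c': {1, 3, 5, 7, 8, 9} → {1, 2, 3, 4, 5, 6, 7, 9}.
Read 'b': {1, 2, 3, 4, 5, 6, 7, 9} → {1, 2, 3, 4, 5, 6, 7, 9}.
Read 'a': {1, 2, 3, 4, 5, 6, 7, 9} → {1, 3, 5, 7, 8, 9}.
Read 'a': {1, 3, 5, 7, 8, 9} → {1, 2, 3, 4, 5, 6, 7, 8, 9}.

{1, 2, 3, 4, 5, 6, 7, 8, 9}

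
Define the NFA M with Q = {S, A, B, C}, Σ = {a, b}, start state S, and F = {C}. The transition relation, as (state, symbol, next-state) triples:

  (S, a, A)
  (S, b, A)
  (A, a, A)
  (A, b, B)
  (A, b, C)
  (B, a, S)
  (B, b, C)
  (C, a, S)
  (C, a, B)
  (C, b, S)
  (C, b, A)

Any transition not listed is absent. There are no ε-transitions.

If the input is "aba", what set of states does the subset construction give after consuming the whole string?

{S, B}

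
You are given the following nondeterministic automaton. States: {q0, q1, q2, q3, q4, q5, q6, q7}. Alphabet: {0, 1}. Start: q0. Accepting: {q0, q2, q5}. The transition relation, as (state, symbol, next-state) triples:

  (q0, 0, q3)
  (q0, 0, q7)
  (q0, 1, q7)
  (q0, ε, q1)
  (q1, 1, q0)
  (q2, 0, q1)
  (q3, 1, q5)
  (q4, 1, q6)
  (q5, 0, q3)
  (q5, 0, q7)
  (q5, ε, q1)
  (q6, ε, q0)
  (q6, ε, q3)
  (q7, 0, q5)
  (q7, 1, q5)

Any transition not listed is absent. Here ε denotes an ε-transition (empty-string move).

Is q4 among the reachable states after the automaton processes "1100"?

No

Start: ε-closure({q0}) = {q0, q1}.
Read '1': q0→{q7}, q1→{q0}; union {q0, q7}; ε-closure = {q0, q1, q7}.
Read '1': q0→{q7}, q1→{q0}, q7→{q5}; union {q0, q5, q7}; ε-closure = {q0, q1, q5, q7}.
Read '0': q0→{q3, q7}, q1→∅, q5→{q3, q7}, q7→{q5}; union {q3, q5, q7}; ε-closure = {q1, q3, q5, q7}.
Read '0': q1→∅, q3→∅, q5→{q3, q7}, q7→{q5}; union {q3, q5, q7}; ε-closure = {q1, q3, q5, q7}.
State q4 is not in {q1, q3, q5, q7}.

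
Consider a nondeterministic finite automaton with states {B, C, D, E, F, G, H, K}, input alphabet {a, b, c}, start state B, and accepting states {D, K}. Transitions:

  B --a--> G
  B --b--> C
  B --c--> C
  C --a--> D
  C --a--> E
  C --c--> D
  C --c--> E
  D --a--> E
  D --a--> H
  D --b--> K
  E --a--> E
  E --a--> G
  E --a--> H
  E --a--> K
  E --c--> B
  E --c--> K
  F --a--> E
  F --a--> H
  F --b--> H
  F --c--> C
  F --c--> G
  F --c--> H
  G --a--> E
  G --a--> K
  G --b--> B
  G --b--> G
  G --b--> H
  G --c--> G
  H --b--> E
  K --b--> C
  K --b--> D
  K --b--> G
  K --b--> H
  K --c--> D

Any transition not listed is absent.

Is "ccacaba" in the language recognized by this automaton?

Start in {B}.
Read 'c': {B} → {C}.
Read 'c': {C} → {D, E}.
Read 'a': {D, E} → {E, G, H, K}.
Read 'c': {E, G, H, K} → {B, D, G, K}.
Read 'a': {B, D, G, K} → {E, G, H, K}.
Read 'b': {E, G, H, K} → {B, C, D, E, G, H}.
Read 'a': {B, C, D, E, G, H} → {D, E, G, H, K}.
The final set {D, E, G, H, K} contains the accepting states D, K.

Yes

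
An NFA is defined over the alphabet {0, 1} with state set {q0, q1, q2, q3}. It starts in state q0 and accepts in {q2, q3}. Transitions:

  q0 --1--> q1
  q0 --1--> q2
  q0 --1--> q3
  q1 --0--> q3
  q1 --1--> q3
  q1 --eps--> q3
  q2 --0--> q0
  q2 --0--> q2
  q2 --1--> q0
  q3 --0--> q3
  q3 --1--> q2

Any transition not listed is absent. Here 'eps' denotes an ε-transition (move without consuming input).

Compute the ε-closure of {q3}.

{q3}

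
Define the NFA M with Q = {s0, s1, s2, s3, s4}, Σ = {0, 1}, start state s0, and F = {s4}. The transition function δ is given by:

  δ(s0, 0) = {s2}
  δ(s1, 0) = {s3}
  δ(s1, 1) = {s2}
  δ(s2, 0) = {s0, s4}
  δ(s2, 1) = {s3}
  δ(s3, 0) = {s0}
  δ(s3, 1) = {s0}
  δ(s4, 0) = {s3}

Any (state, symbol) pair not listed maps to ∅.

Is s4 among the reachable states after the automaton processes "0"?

Start in {s0}.
Read '0': {s0} → {s2}.
State s4 is not in {s2}.

No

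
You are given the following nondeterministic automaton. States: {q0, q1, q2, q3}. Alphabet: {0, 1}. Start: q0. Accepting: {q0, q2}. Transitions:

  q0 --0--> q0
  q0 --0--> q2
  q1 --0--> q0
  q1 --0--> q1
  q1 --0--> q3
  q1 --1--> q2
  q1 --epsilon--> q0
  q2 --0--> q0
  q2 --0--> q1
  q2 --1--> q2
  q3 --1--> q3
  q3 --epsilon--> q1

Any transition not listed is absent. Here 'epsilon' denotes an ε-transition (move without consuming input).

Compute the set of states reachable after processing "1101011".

Start in {q0}.
Read '1': q0→∅; now ∅.
The set is empty and remains empty for the remaining 6 symbols.

∅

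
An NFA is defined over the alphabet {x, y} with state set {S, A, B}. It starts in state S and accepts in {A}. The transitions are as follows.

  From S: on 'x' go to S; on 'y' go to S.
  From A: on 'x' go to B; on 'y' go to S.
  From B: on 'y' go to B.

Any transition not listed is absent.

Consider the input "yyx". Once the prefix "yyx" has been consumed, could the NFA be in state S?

Start in {S}.
Read 'y': S→{S}; now {S}.
Read 'y': S→{S}; now {S}.
Read 'x': S→{S}; now {S}.
State S is in {S}.

Yes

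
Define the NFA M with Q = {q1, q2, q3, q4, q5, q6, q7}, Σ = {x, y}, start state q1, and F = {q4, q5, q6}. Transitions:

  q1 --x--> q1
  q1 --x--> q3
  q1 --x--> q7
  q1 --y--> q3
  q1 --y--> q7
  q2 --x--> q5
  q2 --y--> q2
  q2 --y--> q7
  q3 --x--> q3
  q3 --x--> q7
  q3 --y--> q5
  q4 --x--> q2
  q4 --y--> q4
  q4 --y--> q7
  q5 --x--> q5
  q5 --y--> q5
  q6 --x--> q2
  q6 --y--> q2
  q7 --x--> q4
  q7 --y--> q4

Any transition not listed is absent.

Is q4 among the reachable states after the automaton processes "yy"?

Yes

Start in {q1}.
Read 'y': q1→{q3, q7}; now {q3, q7}.
Read 'y': q3→{q5}, q7→{q4}; now {q4, q5}.
State q4 is in {q4, q5}.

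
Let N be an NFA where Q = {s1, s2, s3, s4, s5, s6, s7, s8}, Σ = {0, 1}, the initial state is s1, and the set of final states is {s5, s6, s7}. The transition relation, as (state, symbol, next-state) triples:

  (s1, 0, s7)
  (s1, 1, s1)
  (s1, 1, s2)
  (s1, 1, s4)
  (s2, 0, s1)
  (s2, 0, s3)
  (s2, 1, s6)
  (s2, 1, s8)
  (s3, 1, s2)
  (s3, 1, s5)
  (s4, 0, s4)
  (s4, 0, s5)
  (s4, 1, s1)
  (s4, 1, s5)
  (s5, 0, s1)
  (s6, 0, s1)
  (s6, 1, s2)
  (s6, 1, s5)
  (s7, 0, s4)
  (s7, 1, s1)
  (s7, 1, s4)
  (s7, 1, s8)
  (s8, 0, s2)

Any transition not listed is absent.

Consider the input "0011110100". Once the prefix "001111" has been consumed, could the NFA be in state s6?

Yes

Start in {s1}.
Read '0': s1→{s7}; now {s7}.
Read '0': s7→{s4}; now {s4}.
Read '1': s4→{s1, s5}; now {s1, s5}.
Read '1': s1→{s1, s2, s4}, s5→∅; now {s1, s2, s4}.
Read '1': s1→{s1, s2, s4}, s2→{s6, s8}, s4→{s1, s5}; now {s1, s2, s4, s5, s6, s8}.
Read '1': s1→{s1, s2, s4}, s2→{s6, s8}, s4→{s1, s5}, s5→∅, s6→{s2, s5}, s8→∅; now {s1, s2, s4, s5, s6, s8}.
State s6 is in {s1, s2, s4, s5, s6, s8}.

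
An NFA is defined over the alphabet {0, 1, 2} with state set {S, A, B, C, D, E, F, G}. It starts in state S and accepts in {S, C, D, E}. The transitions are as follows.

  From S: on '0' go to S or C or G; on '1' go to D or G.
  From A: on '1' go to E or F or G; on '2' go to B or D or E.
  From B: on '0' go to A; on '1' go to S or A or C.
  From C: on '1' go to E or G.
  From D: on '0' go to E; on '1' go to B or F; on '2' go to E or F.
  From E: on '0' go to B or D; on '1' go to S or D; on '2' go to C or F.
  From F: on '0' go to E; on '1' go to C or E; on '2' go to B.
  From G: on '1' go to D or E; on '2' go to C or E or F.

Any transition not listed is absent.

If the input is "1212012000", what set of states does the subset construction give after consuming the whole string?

{A, B, D, E}

Start in {S}.
Read '1': {S} → {D, G}.
Read '2': {D, G} → {C, E, F}.
Read '1': {C, E, F} → {S, C, D, E, G}.
Read '2': {S, C, D, E, G} → {C, E, F}.
Read '0': {C, E, F} → {B, D, E}.
Read '1': {B, D, E} → {S, A, B, C, D, F}.
Read '2': {S, A, B, C, D, F} → {B, D, E, F}.
Read '0': {B, D, E, F} → {A, B, D, E}.
Read '0': {A, B, D, E} → {A, B, D, E}.
Read '0': {A, B, D, E} → {A, B, D, E}.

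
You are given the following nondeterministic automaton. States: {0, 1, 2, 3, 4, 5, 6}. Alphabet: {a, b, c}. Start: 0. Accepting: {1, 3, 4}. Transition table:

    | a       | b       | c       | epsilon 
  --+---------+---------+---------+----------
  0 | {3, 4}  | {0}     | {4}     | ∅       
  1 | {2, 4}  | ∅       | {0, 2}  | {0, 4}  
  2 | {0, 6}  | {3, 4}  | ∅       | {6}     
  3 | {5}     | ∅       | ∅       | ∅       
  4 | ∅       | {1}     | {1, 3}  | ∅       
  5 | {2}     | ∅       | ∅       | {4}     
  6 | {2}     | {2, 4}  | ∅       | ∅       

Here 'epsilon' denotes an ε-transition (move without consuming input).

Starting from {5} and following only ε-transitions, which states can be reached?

{4, 5}

Begin with {5}.
ε-move 5 → 4; add 4.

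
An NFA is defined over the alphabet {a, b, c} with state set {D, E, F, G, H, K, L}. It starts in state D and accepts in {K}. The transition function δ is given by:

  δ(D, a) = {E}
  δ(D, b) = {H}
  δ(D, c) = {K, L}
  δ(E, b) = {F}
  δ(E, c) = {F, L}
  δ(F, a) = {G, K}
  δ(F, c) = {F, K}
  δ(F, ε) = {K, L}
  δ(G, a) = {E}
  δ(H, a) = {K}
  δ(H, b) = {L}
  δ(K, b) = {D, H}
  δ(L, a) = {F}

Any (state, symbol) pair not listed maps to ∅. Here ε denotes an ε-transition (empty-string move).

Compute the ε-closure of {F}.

{F, K, L}

Begin with {F}.
ε-move F → K; add K.
ε-move F → L; add L.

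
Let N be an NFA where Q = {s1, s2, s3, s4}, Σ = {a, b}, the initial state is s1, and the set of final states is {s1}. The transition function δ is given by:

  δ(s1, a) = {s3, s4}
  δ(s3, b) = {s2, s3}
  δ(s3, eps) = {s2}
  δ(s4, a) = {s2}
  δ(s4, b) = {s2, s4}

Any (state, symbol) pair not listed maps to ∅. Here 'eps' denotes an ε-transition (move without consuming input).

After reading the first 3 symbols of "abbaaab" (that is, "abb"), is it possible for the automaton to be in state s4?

Yes

Start in {s1}.
Read 'a': s1→{s3, s4}; union {s3, s4}; ε-closure = {s2, s3, s4}.
Read 'b': s2→∅, s3→{s2, s3}, s4→{s2, s4}; now {s2, s3, s4}.
Read 'b': s2→∅, s3→{s2, s3}, s4→{s2, s4}; now {s2, s3, s4}.
State s4 is in {s2, s3, s4}.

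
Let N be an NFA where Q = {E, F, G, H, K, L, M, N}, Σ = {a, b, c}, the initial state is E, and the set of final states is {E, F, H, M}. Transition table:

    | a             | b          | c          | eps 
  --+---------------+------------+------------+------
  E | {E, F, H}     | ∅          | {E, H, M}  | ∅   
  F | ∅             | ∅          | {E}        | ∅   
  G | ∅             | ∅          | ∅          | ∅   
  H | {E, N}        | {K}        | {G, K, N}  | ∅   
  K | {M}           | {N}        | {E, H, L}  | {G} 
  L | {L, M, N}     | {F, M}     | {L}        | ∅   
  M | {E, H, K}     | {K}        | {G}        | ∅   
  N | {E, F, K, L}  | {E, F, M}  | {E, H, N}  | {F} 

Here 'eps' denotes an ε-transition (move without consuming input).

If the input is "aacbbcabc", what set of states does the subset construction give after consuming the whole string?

Start in {E}.
Read 'a': E→{E, F, H}; now {E, F, H}.
Read 'a': E→{E, F, H}, F→∅, H→{E, N}; now {E, F, H, N}.
Read 'c': E→{E, H, M}, F→{E}, H→{G, K, N}, N→{E, H, N}; union {E, G, H, K, M, N}; ε-closure = {E, F, G, H, K, M, N}.
Read 'b': E→∅, F→∅, G→∅, H→{K}, K→{N}, M→{K}, N→{E, F, M}; union {E, F, K, M, N}; ε-closure = {E, F, G, K, M, N}.
Read 'b': E→∅, F→∅, G→∅, K→{N}, M→{K}, N→{E, F, M}; union {E, F, K, M, N}; ε-closure = {E, F, G, K, M, N}.
Read 'c': E→{E, H, M}, F→{E}, G→∅, K→{E, H, L}, M→{G}, N→{E, H, N}; union {E, G, H, L, M, N}; ε-closure = {E, F, G, H, L, M, N}.
Read 'a': E→{E, F, H}, F→∅, G→∅, H→{E, N}, L→{L, M, N}, M→{E, H, K}, N→{E, F, K, L}; union {E, F, H, K, L, M, N}; ε-closure = {E, F, G, H, K, L, M, N}.
Read 'b': E→∅, F→∅, G→∅, H→{K}, K→{N}, L→{F, M}, M→{K}, N→{E, F, M}; union {E, F, K, M, N}; ε-closure = {E, F, G, K, M, N}.
Read 'c': E→{E, H, M}, F→{E}, G→∅, K→{E, H, L}, M→{G}, N→{E, H, N}; union {E, G, H, L, M, N}; ε-closure = {E, F, G, H, L, M, N}.

{E, F, G, H, L, M, N}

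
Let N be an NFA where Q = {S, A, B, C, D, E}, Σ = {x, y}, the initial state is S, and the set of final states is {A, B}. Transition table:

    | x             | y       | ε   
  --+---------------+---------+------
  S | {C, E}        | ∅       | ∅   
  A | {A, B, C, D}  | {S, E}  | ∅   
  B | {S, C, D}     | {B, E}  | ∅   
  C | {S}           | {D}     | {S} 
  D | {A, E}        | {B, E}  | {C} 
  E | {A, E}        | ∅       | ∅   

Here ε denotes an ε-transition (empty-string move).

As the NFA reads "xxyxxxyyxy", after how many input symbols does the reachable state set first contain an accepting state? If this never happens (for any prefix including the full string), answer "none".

2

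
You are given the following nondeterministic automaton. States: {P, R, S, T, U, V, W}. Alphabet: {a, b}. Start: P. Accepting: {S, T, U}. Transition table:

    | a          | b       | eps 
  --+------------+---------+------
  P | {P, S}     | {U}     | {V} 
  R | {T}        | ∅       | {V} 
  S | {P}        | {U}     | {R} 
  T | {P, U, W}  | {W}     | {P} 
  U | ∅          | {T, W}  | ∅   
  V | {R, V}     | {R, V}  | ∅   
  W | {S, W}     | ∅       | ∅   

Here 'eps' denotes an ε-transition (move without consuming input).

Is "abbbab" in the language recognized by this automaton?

Yes

Start: ε-closure({P}) = {P, V}.
Read 'a': {P, V} → {P, R, S, V}.
Read 'b': {P, R, S, V} → {R, U, V}.
Read 'b': {R, U, V} → {P, R, T, V, W}.
Read 'b': {P, R, T, V, W} → {R, U, V, W}.
Read 'a': {R, U, V, W} → {P, R, S, T, V, W}.
Read 'b': {P, R, S, T, V, W} → {R, U, V, W}.
The final set {R, U, V, W} contains the accepting state U.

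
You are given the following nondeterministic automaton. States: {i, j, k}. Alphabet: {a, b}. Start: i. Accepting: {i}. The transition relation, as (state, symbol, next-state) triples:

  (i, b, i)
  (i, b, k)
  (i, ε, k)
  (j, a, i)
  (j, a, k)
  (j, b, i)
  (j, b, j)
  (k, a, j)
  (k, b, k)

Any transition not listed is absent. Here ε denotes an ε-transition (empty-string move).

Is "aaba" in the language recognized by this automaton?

Start: ε-closure({i}) = {i, k}.
Read 'a': {i, k} → {j}.
Read 'a': {j} → {i, k}.
Read 'b': {i, k} → {i, k}.
Read 'a': {i, k} → {j}.
The final set {j} contains no accepting state.

No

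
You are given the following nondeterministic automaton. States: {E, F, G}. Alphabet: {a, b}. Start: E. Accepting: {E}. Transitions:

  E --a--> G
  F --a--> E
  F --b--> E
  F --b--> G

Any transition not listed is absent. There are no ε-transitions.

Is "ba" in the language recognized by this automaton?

No

Start in {E}.
Read 'b': {E} → ∅.
The set is empty and remains empty for the remaining 1 symbol.
The final set ∅ contains no accepting state.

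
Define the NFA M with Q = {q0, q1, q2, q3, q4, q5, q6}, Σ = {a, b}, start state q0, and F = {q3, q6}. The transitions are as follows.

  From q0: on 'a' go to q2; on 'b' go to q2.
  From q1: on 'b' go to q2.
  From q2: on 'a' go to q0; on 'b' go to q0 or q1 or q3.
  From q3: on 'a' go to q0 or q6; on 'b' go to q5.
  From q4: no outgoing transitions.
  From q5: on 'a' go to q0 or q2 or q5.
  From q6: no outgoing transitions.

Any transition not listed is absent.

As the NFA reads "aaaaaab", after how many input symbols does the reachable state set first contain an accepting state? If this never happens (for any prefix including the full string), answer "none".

none

Start in {q0}.
Read 'a': q0→{q2}; now {q2}.
Read 'a': q2→{q0}; now {q0}.
Read 'a': q0→{q2}; now {q2}.
Read 'a': q2→{q0}; now {q0}.
Read 'a': q0→{q2}; now {q2}.
Read 'a': q2→{q0}; now {q0}.
Read 'b': q0→{q2}; now {q2}.
No reachable set along the way intersects F.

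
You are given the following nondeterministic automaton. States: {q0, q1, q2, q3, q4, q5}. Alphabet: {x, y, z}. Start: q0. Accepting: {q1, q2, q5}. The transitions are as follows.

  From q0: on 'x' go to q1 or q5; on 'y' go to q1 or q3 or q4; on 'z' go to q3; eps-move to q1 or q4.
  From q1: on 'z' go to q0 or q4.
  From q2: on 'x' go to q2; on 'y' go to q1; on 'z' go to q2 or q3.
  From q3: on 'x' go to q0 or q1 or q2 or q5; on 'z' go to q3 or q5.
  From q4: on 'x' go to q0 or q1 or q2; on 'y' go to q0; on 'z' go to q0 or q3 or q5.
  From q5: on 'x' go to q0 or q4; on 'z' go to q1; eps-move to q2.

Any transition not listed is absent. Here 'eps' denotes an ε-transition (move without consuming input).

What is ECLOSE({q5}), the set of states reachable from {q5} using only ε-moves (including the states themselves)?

{q2, q5}

Begin with {q5}.
ε-move q5 → q2; add q2.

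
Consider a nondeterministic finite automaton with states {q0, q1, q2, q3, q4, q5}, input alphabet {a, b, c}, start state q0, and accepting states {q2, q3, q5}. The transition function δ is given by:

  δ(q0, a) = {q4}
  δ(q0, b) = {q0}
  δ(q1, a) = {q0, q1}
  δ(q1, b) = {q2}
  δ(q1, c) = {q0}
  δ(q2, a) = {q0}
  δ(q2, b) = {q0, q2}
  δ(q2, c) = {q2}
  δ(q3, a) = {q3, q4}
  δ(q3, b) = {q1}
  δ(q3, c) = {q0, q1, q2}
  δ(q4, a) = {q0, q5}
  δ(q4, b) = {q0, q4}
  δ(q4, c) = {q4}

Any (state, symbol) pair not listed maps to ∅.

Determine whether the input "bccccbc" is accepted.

Start in {q0}.
Read 'b': q0→{q0}; now {q0}.
Read 'c': q0→∅; now ∅.
The set is empty and remains empty for the remaining 5 symbols.
The final set ∅ contains no accepting state.

No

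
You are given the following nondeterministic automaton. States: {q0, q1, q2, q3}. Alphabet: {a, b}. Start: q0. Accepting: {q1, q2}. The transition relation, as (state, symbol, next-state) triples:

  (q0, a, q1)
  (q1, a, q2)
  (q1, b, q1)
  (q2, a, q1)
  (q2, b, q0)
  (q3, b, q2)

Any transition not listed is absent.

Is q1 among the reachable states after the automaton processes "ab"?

Yes

Start in {q0}.
Read 'a': q0→{q1}; now {q1}.
Read 'b': q1→{q1}; now {q1}.
State q1 is in {q1}.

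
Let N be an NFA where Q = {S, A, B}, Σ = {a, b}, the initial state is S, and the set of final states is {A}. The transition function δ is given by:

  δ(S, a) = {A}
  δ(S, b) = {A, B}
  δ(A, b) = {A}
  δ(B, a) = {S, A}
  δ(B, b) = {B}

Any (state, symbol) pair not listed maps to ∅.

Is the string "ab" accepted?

Yes

Start in {S}.
Read 'a': S→{A}; now {A}.
Read 'b': A→{A}; now {A}.
The final set {A} contains the accepting state A.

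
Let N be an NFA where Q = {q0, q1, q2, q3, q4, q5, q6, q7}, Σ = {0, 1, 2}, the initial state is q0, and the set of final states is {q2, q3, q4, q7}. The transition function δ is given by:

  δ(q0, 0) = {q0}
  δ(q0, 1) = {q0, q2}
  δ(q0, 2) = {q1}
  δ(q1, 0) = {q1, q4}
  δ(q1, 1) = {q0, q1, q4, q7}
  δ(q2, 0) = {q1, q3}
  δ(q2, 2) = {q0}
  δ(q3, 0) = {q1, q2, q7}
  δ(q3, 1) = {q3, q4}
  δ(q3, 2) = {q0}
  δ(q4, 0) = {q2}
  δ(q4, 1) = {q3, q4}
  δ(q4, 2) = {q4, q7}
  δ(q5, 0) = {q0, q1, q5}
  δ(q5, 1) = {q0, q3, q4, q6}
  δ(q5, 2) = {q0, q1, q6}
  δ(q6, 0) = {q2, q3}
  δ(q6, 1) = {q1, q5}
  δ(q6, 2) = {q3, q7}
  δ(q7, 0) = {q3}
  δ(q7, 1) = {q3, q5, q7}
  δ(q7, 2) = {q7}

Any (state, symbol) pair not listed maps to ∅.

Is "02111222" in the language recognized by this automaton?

Yes

Start in {q0}.
Read '0': {q0} → {q0}.
Read '2': {q0} → {q1}.
Read '1': {q1} → {q0, q1, q4, q7}.
Read '1': {q0, q1, q4, q7} → {q0, q1, q2, q3, q4, q5, q7}.
Read '1': {q0, q1, q2, q3, q4, q5, q7} → {q0, q1, q2, q3, q4, q5, q6, q7}.
Read '2': {q0, q1, q2, q3, q4, q5, q6, q7} → {q0, q1, q3, q4, q6, q7}.
Read '2': {q0, q1, q3, q4, q6, q7} → {q0, q1, q3, q4, q7}.
Read '2': {q0, q1, q3, q4, q7} → {q0, q1, q4, q7}.
The final set {q0, q1, q4, q7} contains the accepting states q4, q7.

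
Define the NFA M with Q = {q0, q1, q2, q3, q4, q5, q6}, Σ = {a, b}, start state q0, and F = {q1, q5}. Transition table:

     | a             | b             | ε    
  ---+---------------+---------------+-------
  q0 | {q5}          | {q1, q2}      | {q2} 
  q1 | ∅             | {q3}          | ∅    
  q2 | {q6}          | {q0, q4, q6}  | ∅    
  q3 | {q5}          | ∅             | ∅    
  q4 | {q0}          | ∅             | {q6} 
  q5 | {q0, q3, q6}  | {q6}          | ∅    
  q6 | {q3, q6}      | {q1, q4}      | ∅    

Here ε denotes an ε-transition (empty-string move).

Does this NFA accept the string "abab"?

Yes

Start: ε-closure({q0}) = {q0, q2}.
Read 'a': {q0, q2} → {q5, q6}.
Read 'b': {q5, q6} → {q1, q4, q6}.
Read 'a': {q1, q4, q6} → {q0, q2, q3, q6}.
Read 'b': {q0, q2, q3, q6} → {q0, q1, q2, q4, q6}.
The final set {q0, q1, q2, q4, q6} contains the accepting state q1.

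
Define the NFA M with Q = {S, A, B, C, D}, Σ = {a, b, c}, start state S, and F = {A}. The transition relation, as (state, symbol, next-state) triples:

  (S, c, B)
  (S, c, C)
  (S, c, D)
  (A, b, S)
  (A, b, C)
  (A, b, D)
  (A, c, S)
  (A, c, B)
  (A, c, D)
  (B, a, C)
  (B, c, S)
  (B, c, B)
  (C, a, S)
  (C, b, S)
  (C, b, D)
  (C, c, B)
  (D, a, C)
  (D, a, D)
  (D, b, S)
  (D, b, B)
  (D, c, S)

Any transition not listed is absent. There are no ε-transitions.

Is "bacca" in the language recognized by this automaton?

No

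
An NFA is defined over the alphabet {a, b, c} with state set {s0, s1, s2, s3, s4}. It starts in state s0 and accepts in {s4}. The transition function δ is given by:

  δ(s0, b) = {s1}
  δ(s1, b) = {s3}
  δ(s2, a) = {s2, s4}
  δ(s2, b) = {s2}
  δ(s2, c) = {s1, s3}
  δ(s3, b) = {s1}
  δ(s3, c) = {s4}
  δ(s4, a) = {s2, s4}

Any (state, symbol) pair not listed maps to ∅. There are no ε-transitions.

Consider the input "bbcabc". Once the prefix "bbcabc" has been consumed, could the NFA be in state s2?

No

Start in {s0}.
Read 'b': s0→{s1}; now {s1}.
Read 'b': s1→{s3}; now {s3}.
Read 'c': s3→{s4}; now {s4}.
Read 'a': s4→{s2, s4}; now {s2, s4}.
Read 'b': s2→{s2}, s4→∅; now {s2}.
Read 'c': s2→{s1, s3}; now {s1, s3}.
State s2 is not in {s1, s3}.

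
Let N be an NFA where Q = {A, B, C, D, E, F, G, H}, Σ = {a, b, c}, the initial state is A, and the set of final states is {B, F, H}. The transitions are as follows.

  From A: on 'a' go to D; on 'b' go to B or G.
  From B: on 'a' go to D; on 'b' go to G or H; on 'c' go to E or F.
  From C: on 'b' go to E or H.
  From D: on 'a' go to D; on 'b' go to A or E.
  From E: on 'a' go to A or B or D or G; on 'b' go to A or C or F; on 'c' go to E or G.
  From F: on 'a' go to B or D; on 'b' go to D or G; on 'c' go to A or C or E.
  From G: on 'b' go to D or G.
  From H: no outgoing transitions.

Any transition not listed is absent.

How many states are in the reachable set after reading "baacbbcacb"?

0

Start in {A}.
Read 'b': {A} → {B, G}.
Read 'a': {B, G} → {D}.
Read 'a': {D} → {D}.
Read 'c': {D} → ∅.
The set is empty and remains empty for the remaining 6 symbols.
That set has 0 states.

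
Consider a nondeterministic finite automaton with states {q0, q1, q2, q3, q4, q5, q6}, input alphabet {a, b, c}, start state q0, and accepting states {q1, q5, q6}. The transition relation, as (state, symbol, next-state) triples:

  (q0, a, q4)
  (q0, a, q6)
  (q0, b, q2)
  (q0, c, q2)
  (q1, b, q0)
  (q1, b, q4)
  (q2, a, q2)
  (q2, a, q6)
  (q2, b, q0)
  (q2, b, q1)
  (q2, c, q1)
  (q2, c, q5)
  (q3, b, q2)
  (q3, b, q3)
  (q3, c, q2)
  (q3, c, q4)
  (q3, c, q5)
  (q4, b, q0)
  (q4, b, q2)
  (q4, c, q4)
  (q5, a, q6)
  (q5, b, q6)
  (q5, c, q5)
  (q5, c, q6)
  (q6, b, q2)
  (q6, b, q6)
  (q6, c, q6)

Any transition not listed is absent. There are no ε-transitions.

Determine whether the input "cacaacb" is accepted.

Start in {q0}.
Read 'c': {q0} → {q2}.
Read 'a': {q2} → {q2, q6}.
Read 'c': {q2, q6} → {q1, q5, q6}.
Read 'a': {q1, q5, q6} → {q6}.
Read 'a': {q6} → ∅.
The set is empty and remains empty for the remaining 2 symbols.
The final set ∅ contains no accepting state.

No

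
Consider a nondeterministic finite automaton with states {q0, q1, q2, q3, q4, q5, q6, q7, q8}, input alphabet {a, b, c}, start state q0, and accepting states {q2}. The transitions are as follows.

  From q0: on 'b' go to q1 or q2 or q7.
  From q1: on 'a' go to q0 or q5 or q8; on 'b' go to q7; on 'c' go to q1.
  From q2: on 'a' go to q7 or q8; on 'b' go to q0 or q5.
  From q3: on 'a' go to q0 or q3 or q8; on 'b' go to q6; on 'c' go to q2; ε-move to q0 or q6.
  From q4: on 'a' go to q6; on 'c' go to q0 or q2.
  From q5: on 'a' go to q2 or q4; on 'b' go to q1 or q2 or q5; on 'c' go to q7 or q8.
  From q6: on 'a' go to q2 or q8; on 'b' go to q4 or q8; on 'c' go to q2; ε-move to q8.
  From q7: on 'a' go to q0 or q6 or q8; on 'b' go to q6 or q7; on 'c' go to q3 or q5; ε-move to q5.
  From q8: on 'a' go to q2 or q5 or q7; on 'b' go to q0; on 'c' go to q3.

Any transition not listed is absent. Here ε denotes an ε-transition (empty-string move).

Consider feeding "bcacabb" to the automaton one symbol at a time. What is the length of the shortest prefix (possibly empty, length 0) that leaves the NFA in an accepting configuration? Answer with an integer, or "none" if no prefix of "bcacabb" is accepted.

1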